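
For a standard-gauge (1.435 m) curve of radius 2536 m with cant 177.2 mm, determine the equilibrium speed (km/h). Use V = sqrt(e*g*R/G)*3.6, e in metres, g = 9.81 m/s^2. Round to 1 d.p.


Convert cant: e = 177.2 mm = 0.1772 m
V_ms = sqrt(0.1772 * 9.81 * 2536 / 1.435)
V_ms = sqrt(3072.062684) = 55.4262 m/s
V = 55.4262 * 3.6 = 199.5 km/h

199.5


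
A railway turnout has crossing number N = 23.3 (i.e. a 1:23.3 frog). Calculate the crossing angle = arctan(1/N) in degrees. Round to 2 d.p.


1/N = 1/23.3 = 0.042918
angle = arctan(0.042918) = 0.042892 rad
angle = 0.042892 * 180/pi = 2.46 degrees

2.46


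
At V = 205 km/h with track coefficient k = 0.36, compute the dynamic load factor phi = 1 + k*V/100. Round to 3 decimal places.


phi = 1 + k * V / 100
phi = 1 + 0.36 * 205 / 100
phi = 1 + 0.738
phi = 1.738

1.738


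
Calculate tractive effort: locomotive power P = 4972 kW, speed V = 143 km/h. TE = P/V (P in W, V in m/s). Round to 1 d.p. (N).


Convert: P = 4972 kW = 4972000 W
V = 143 / 3.6 = 39.7222 m/s
TE = 4972000 / 39.7222
TE = 125169.2 N

125169.2


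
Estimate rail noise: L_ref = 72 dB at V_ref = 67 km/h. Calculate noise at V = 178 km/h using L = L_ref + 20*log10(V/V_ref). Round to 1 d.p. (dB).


V/V_ref = 178 / 67 = 2.656716
log10(2.656716) = 0.424345
20 * 0.424345 = 8.4869
L = 72 + 8.4869 = 80.5 dB

80.5


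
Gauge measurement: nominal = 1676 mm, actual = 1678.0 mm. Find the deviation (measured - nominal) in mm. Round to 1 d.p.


Deviation = measured - nominal
Deviation = 1678.0 - 1676
Deviation = 2.0 mm

2.0


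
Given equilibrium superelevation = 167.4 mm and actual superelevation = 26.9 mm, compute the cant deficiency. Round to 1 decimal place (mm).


Cant deficiency = equilibrium cant - actual cant
CD = 167.4 - 26.9
CD = 140.5 mm

140.5


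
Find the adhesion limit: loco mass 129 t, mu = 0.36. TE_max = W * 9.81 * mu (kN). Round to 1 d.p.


TE_max = W * g * mu
TE_max = 129 * 9.81 * 0.36
TE_max = 1265.49 * 0.36
TE_max = 455.6 kN

455.6


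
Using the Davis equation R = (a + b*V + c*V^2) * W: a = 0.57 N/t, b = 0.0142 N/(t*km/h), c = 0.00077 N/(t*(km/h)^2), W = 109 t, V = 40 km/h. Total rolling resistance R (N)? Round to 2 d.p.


b*V = 0.0142 * 40 = 0.568
c*V^2 = 0.00077 * 1600 = 1.232
R_per_t = 0.57 + 0.568 + 1.232 = 2.37 N/t
R_total = 2.37 * 109 = 258.33 N

258.33


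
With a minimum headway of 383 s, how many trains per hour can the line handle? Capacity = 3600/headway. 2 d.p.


Capacity = 3600 / headway
Capacity = 3600 / 383
Capacity = 9.40 trains/hour

9.40


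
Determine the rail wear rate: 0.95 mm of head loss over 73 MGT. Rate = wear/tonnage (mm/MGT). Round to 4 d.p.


Wear rate = total wear / cumulative tonnage
Rate = 0.95 / 73
Rate = 0.0130 mm/MGT

0.0130


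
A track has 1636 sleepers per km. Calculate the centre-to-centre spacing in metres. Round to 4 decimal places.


Spacing = 1000 m / number of sleepers
Spacing = 1000 / 1636
Spacing = 0.6112 m

0.6112


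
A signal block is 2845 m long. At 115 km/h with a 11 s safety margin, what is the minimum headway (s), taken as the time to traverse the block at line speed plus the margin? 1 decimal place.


V = 115 / 3.6 = 31.9444 m/s
Block traversal time = 2845 / 31.9444 = 89.0609 s
Headway = 89.0609 + 11
Headway = 100.1 s

100.1


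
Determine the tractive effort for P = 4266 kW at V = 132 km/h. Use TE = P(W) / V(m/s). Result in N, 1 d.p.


Convert: P = 4266 kW = 4266000 W
V = 132 / 3.6 = 36.6667 m/s
TE = 4266000 / 36.6667
TE = 116345.5 N

116345.5


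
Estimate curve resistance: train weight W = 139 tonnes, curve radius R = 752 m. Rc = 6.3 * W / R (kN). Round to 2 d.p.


Rc = 6.3 * W / R
Rc = 6.3 * 139 / 752
Rc = 875.7 / 752
Rc = 1.16 kN

1.16


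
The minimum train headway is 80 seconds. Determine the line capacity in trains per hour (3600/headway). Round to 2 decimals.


Capacity = 3600 / headway
Capacity = 3600 / 80
Capacity = 45.00 trains/hour

45.00


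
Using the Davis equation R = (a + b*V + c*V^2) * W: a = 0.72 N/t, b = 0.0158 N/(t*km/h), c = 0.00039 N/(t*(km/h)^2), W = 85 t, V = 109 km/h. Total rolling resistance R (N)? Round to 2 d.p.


b*V = 0.0158 * 109 = 1.7222
c*V^2 = 0.00039 * 11881 = 4.63359
R_per_t = 0.72 + 1.7222 + 4.63359 = 7.07579 N/t
R_total = 7.07579 * 85 = 601.44 N

601.44


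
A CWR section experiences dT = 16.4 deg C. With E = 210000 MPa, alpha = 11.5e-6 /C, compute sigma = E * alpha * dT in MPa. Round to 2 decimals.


sigma = E * alpha * dT
sigma = 210000 * 11.5e-6 * 16.4
sigma = 2.415 * 16.4
sigma = 39.61 MPa

39.61


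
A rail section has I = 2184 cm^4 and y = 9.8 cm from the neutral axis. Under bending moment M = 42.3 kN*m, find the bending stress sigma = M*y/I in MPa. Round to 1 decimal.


Convert units:
M = 42.3 kN*m = 42300000 N*mm
y = 9.8 cm = 98 mm
I = 2184 cm^4 = 21840000 mm^4
sigma = 42300000 * 98 / 21840000
sigma = 189.8 MPa

189.8


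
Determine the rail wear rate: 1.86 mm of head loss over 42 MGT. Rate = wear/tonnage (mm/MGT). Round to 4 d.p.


Wear rate = total wear / cumulative tonnage
Rate = 1.86 / 42
Rate = 0.0443 mm/MGT

0.0443


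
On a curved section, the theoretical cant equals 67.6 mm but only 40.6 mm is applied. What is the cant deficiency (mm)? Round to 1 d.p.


Cant deficiency = equilibrium cant - actual cant
CD = 67.6 - 40.6
CD = 27.0 mm

27.0


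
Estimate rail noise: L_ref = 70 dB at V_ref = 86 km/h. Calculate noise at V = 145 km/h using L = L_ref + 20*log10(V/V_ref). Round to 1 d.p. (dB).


V/V_ref = 145 / 86 = 1.686047
log10(1.686047) = 0.22687
20 * 0.22687 = 4.5374
L = 70 + 4.5374 = 74.5 dB

74.5


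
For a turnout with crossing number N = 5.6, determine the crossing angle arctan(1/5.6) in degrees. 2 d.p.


1/N = 1/5.6 = 0.178571
angle = arctan(0.178571) = 0.176709 rad
angle = 0.176709 * 180/pi = 10.12 degrees

10.12


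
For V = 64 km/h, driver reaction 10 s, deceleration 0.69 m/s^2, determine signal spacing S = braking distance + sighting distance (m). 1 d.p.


V = 64 / 3.6 = 17.7778 m/s
Braking distance = 17.7778^2 / (2*0.69) = 229.0213 m
Sighting distance = 17.7778 * 10 = 177.7778 m
S = 229.0213 + 177.7778 = 406.8 m

406.8


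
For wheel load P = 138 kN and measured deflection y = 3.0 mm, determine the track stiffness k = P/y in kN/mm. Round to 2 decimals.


Track stiffness k = P / y
k = 138 / 3.0
k = 46.00 kN/mm

46.00


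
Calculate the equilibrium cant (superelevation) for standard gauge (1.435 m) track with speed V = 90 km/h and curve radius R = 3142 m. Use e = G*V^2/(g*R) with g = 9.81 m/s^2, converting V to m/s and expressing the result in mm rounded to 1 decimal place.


Convert speed: V = 90 / 3.6 = 25.0 m/s
Apply formula: e = 1.435 * 25.0^2 / (9.81 * 3142)
e = 1.435 * 625.0 / 30823.02
e = 0.029098 m = 29.1 mm

29.1


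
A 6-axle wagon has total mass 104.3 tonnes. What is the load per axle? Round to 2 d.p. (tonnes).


Load per axle = total weight / number of axles
Load = 104.3 / 6
Load = 17.38 tonnes

17.38


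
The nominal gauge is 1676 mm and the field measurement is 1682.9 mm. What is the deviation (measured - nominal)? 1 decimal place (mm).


Deviation = measured - nominal
Deviation = 1682.9 - 1676
Deviation = 6.9 mm

6.9


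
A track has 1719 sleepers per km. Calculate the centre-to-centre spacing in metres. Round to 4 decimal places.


Spacing = 1000 m / number of sleepers
Spacing = 1000 / 1719
Spacing = 0.5817 m

0.5817


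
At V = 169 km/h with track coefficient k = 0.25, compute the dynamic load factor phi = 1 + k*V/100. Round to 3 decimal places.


phi = 1 + k * V / 100
phi = 1 + 0.25 * 169 / 100
phi = 1 + 0.4225
phi = 1.423

1.423


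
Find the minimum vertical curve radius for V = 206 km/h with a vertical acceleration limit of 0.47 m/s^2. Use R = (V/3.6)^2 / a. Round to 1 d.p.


Convert speed: V = 206 / 3.6 = 57.2222 m/s
V^2 = 3274.3827 m^2/s^2
R_v = 3274.3827 / 0.47
R_v = 6966.8 m

6966.8


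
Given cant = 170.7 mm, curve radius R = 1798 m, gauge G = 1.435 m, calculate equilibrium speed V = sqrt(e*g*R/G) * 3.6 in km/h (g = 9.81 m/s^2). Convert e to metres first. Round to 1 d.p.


Convert cant: e = 170.7 mm = 0.1707 m
V_ms = sqrt(0.1707 * 9.81 * 1798 / 1.435)
V_ms = sqrt(2098.168269) = 45.8058 m/s
V = 45.8058 * 3.6 = 164.9 km/h

164.9


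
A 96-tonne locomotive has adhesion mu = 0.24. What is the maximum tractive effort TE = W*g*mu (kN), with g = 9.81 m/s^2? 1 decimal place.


TE_max = W * g * mu
TE_max = 96 * 9.81 * 0.24
TE_max = 941.76 * 0.24
TE_max = 226.0 kN

226.0


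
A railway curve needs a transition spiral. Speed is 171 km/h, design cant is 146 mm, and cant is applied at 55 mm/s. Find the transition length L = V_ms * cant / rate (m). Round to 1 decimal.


Convert speed: V = 171 / 3.6 = 47.5 m/s
L = 47.5 * 146 / 55
L = 6935.0 / 55
L = 126.1 m

126.1


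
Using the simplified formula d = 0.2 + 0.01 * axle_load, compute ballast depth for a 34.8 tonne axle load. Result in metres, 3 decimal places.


d = 0.2 + 0.01 * 34.8
d = 0.2 + 0.348
d = 0.548 m

0.548


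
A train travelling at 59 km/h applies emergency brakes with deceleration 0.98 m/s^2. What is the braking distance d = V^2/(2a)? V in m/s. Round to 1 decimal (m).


Convert speed: V = 59 / 3.6 = 16.3889 m/s
V^2 = 268.5957
d = 268.5957 / (2 * 0.98)
d = 268.5957 / 1.96
d = 137.0 m

137.0


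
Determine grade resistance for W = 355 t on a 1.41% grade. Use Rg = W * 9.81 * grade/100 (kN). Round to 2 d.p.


Rg = W * 9.81 * grade / 100
Rg = 355 * 9.81 * 1.41 / 100
Rg = 3482.55 * 0.0141
Rg = 49.10 kN

49.10


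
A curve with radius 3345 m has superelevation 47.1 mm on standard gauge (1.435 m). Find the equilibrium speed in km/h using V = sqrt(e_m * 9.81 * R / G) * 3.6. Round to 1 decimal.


Convert cant: e = 47.1 mm = 0.0471 m
V_ms = sqrt(0.0471 * 9.81 * 3345 / 1.435)
V_ms = sqrt(1077.045711) = 32.8184 m/s
V = 32.8184 * 3.6 = 118.1 km/h

118.1


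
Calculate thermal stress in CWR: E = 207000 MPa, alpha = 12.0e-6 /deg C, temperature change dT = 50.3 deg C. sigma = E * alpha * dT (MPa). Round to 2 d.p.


sigma = E * alpha * dT
sigma = 207000 * 12.0e-6 * 50.3
sigma = 2.484 * 50.3
sigma = 124.95 MPa

124.95


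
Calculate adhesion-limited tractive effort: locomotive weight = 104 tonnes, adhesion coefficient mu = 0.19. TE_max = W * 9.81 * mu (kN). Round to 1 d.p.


TE_max = W * g * mu
TE_max = 104 * 9.81 * 0.19
TE_max = 1020.24 * 0.19
TE_max = 193.8 kN

193.8


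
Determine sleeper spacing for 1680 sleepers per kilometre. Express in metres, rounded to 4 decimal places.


Spacing = 1000 m / number of sleepers
Spacing = 1000 / 1680
Spacing = 0.5952 m

0.5952


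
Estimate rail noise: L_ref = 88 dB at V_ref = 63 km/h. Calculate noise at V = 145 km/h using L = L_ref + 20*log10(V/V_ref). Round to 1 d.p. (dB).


V/V_ref = 145 / 63 = 2.301587
log10(2.301587) = 0.362027
20 * 0.362027 = 7.2405
L = 88 + 7.2405 = 95.2 dB

95.2


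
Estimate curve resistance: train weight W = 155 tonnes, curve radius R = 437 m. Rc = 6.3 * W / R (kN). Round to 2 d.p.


Rc = 6.3 * W / R
Rc = 6.3 * 155 / 437
Rc = 976.5 / 437
Rc = 2.23 kN

2.23


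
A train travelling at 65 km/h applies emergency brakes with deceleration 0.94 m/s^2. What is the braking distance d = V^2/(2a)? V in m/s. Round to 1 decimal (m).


Convert speed: V = 65 / 3.6 = 18.0556 m/s
V^2 = 326.0031
d = 326.0031 / (2 * 0.94)
d = 326.0031 / 1.88
d = 173.4 m

173.4


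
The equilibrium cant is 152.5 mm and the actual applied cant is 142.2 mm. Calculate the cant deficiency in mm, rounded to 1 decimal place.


Cant deficiency = equilibrium cant - actual cant
CD = 152.5 - 142.2
CD = 10.3 mm

10.3


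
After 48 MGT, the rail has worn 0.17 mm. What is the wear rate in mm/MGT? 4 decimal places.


Wear rate = total wear / cumulative tonnage
Rate = 0.17 / 48
Rate = 0.0035 mm/MGT

0.0035


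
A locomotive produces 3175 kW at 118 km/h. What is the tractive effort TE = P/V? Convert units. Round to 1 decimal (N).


Convert: P = 3175 kW = 3175000 W
V = 118 / 3.6 = 32.7778 m/s
TE = 3175000 / 32.7778
TE = 96864.4 N

96864.4


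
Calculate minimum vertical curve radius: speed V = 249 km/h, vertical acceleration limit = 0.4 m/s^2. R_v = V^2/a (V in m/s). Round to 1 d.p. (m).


Convert speed: V = 249 / 3.6 = 69.1667 m/s
V^2 = 4784.0278 m^2/s^2
R_v = 4784.0278 / 0.4
R_v = 11960.1 m

11960.1


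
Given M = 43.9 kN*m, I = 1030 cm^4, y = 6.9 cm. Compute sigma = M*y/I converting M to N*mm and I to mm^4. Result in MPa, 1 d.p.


Convert units:
M = 43.9 kN*m = 43900000 N*mm
y = 6.9 cm = 69 mm
I = 1030 cm^4 = 10300000 mm^4
sigma = 43900000 * 69 / 10300000
sigma = 294.1 MPa

294.1


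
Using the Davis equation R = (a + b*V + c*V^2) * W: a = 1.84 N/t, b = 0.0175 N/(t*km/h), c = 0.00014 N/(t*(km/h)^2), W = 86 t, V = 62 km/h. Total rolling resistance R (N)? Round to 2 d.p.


b*V = 0.0175 * 62 = 1.085
c*V^2 = 0.00014 * 3844 = 0.53816
R_per_t = 1.84 + 1.085 + 0.53816 = 3.46316 N/t
R_total = 3.46316 * 86 = 297.83 N

297.83


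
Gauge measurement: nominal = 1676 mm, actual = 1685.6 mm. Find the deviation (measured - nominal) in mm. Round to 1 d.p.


Deviation = measured - nominal
Deviation = 1685.6 - 1676
Deviation = 9.6 mm

9.6


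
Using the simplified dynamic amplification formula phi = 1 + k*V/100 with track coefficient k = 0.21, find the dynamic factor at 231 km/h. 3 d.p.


phi = 1 + k * V / 100
phi = 1 + 0.21 * 231 / 100
phi = 1 + 0.4851
phi = 1.485

1.485


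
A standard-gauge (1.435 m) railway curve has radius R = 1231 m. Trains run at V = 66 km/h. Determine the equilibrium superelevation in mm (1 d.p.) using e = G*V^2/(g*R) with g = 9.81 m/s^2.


Convert speed: V = 66 / 3.6 = 18.3333 m/s
Apply formula: e = 1.435 * 18.3333^2 / (9.81 * 1231)
e = 1.435 * 336.1111 / 12076.11
e = 0.03994 m = 39.9 mm

39.9


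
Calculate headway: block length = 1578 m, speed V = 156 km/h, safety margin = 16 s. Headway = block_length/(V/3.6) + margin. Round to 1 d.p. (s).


V = 156 / 3.6 = 43.3333 m/s
Block traversal time = 1578 / 43.3333 = 36.4154 s
Headway = 36.4154 + 16
Headway = 52.4 s

52.4


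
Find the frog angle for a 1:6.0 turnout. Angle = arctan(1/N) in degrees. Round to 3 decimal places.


1/N = 1/6.0 = 0.166667
angle = arctan(0.166667) = 0.165149 rad
angle = 0.165149 * 180/pi = 9.462 degrees

9.462


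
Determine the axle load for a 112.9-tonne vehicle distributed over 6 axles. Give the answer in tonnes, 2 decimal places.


Load per axle = total weight / number of axles
Load = 112.9 / 6
Load = 18.82 tonnes

18.82


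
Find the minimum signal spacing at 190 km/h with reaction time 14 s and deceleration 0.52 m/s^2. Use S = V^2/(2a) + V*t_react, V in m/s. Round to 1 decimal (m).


V = 190 / 3.6 = 52.7778 m/s
Braking distance = 52.7778^2 / (2*0.52) = 2678.3594 m
Sighting distance = 52.7778 * 14 = 738.8889 m
S = 2678.3594 + 738.8889 = 3417.2 m

3417.2


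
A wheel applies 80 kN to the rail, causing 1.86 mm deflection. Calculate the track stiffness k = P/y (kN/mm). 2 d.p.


Track stiffness k = P / y
k = 80 / 1.86
k = 43.01 kN/mm

43.01


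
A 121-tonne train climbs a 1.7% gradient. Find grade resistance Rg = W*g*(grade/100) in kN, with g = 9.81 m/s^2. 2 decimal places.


Rg = W * 9.81 * grade / 100
Rg = 121 * 9.81 * 1.7 / 100
Rg = 1187.01 * 0.017
Rg = 20.18 kN

20.18


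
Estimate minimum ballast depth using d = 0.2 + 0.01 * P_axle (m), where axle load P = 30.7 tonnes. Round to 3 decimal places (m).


d = 0.2 + 0.01 * 30.7
d = 0.2 + 0.307
d = 0.507 m

0.507


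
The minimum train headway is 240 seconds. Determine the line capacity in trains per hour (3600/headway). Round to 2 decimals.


Capacity = 3600 / headway
Capacity = 3600 / 240
Capacity = 15.00 trains/hour

15.00


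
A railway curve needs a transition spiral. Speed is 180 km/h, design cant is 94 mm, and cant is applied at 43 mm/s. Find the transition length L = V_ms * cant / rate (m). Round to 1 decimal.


Convert speed: V = 180 / 3.6 = 50.0 m/s
L = 50.0 * 94 / 43
L = 4700.0 / 43
L = 109.3 m

109.3


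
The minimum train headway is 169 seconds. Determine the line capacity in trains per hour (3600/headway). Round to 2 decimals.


Capacity = 3600 / headway
Capacity = 3600 / 169
Capacity = 21.30 trains/hour

21.30


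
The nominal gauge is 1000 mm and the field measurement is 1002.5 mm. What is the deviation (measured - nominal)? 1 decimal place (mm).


Deviation = measured - nominal
Deviation = 1002.5 - 1000
Deviation = 2.5 mm

2.5


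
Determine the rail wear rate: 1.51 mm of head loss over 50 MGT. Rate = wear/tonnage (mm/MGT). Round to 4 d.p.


Wear rate = total wear / cumulative tonnage
Rate = 1.51 / 50
Rate = 0.0302 mm/MGT

0.0302


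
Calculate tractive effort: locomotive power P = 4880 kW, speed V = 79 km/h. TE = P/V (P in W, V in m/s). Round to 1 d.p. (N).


Convert: P = 4880 kW = 4880000 W
V = 79 / 3.6 = 21.9444 m/s
TE = 4880000 / 21.9444
TE = 222379.7 N

222379.7


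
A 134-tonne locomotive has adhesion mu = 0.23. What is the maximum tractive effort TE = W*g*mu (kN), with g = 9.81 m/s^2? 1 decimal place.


TE_max = W * g * mu
TE_max = 134 * 9.81 * 0.23
TE_max = 1314.54 * 0.23
TE_max = 302.3 kN

302.3


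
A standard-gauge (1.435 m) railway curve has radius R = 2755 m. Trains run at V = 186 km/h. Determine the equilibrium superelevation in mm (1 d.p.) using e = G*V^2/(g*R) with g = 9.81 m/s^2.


Convert speed: V = 186 / 3.6 = 51.6667 m/s
Apply formula: e = 1.435 * 51.6667^2 / (9.81 * 2755)
e = 1.435 * 2669.4444 / 27026.55
e = 0.141737 m = 141.7 mm

141.7


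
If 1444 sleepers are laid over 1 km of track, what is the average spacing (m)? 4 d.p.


Spacing = 1000 m / number of sleepers
Spacing = 1000 / 1444
Spacing = 0.6925 m

0.6925


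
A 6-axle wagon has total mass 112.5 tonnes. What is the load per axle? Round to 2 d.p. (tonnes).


Load per axle = total weight / number of axles
Load = 112.5 / 6
Load = 18.75 tonnes

18.75


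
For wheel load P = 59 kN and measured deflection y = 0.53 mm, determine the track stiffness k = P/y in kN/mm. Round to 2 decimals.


Track stiffness k = P / y
k = 59 / 0.53
k = 111.32 kN/mm

111.32


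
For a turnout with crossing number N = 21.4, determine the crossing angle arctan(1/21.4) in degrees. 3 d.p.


1/N = 1/21.4 = 0.046729
angle = arctan(0.046729) = 0.046695 rad
angle = 0.046695 * 180/pi = 2.675 degrees

2.675


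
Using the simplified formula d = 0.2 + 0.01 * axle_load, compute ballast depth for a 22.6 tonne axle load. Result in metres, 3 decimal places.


d = 0.2 + 0.01 * 22.6
d = 0.2 + 0.226
d = 0.426 m

0.426


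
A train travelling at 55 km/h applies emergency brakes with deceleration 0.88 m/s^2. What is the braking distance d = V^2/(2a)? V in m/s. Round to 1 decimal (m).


Convert speed: V = 55 / 3.6 = 15.2778 m/s
V^2 = 233.4105
d = 233.4105 / (2 * 0.88)
d = 233.4105 / 1.76
d = 132.6 m

132.6


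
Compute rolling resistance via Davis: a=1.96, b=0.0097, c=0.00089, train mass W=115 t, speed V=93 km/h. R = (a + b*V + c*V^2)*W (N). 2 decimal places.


b*V = 0.0097 * 93 = 0.9021
c*V^2 = 0.00089 * 8649 = 7.69761
R_per_t = 1.96 + 0.9021 + 7.69761 = 10.55971 N/t
R_total = 10.55971 * 115 = 1214.37 N

1214.37


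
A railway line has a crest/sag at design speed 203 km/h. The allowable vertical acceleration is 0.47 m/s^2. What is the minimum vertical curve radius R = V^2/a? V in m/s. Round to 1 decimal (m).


Convert speed: V = 203 / 3.6 = 56.3889 m/s
V^2 = 3179.7068 m^2/s^2
R_v = 3179.7068 / 0.47
R_v = 6765.3 m

6765.3


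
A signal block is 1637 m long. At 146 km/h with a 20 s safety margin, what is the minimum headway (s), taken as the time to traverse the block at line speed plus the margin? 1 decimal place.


V = 146 / 3.6 = 40.5556 m/s
Block traversal time = 1637 / 40.5556 = 40.3644 s
Headway = 40.3644 + 20
Headway = 60.4 s

60.4


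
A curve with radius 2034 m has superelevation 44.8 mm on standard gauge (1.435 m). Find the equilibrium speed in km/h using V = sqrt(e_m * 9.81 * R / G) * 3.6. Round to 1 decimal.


Convert cant: e = 44.8 mm = 0.0448 m
V_ms = sqrt(0.0448 * 9.81 * 2034 / 1.435)
V_ms = sqrt(622.939785) = 24.9588 m/s
V = 24.9588 * 3.6 = 89.9 km/h

89.9


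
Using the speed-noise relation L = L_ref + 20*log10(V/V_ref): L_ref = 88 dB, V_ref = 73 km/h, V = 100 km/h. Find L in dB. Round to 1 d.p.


V/V_ref = 100 / 73 = 1.369863
log10(1.369863) = 0.136677
20 * 0.136677 = 2.7335
L = 88 + 2.7335 = 90.7 dB

90.7


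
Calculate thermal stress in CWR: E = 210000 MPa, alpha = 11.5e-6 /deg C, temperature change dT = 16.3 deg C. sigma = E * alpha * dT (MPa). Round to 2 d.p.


sigma = E * alpha * dT
sigma = 210000 * 11.5e-6 * 16.3
sigma = 2.415 * 16.3
sigma = 39.36 MPa

39.36


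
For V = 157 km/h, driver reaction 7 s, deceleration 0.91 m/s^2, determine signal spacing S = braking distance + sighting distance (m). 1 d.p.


V = 157 / 3.6 = 43.6111 m/s
Braking distance = 43.6111^2 / (2*0.91) = 1045.0159 m
Sighting distance = 43.6111 * 7 = 305.2778 m
S = 1045.0159 + 305.2778 = 1350.3 m

1350.3


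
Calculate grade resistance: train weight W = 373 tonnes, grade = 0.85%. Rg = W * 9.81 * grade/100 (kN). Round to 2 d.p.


Rg = W * 9.81 * grade / 100
Rg = 373 * 9.81 * 0.85 / 100
Rg = 3659.13 * 0.0085
Rg = 31.10 kN

31.10


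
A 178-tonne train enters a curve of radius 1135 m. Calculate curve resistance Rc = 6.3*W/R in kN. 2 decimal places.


Rc = 6.3 * W / R
Rc = 6.3 * 178 / 1135
Rc = 1121.4 / 1135
Rc = 0.99 kN

0.99


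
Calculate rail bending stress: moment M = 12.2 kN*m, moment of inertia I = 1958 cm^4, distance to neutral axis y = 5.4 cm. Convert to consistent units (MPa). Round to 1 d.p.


Convert units:
M = 12.2 kN*m = 12200000 N*mm
y = 5.4 cm = 54 mm
I = 1958 cm^4 = 19580000 mm^4
sigma = 12200000 * 54 / 19580000
sigma = 33.6 MPa

33.6


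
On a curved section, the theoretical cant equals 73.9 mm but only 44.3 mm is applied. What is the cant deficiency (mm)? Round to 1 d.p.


Cant deficiency = equilibrium cant - actual cant
CD = 73.9 - 44.3
CD = 29.6 mm

29.6


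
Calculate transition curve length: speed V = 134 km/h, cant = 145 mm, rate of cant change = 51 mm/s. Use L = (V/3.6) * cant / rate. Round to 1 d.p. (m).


Convert speed: V = 134 / 3.6 = 37.2222 m/s
L = 37.2222 * 145 / 51
L = 5397.2222 / 51
L = 105.8 m

105.8


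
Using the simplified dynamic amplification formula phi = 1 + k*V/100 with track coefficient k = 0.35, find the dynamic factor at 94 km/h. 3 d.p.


phi = 1 + k * V / 100
phi = 1 + 0.35 * 94 / 100
phi = 1 + 0.329
phi = 1.329

1.329


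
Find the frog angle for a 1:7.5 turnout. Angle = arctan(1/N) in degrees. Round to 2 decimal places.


1/N = 1/7.5 = 0.133333
angle = arctan(0.133333) = 0.132552 rad
angle = 0.132552 * 180/pi = 7.59 degrees

7.59


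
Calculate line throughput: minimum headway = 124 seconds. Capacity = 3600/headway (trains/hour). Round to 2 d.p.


Capacity = 3600 / headway
Capacity = 3600 / 124
Capacity = 29.03 trains/hour

29.03


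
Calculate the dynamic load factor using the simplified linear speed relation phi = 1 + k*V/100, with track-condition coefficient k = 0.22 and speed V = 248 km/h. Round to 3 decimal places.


phi = 1 + k * V / 100
phi = 1 + 0.22 * 248 / 100
phi = 1 + 0.5456
phi = 1.546

1.546


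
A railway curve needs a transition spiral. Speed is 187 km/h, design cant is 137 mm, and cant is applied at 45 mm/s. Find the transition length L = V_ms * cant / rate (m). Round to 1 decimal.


Convert speed: V = 187 / 3.6 = 51.9444 m/s
L = 51.9444 * 137 / 45
L = 7116.3889 / 45
L = 158.1 m

158.1


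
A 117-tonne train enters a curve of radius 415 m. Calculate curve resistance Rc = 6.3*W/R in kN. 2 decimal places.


Rc = 6.3 * W / R
Rc = 6.3 * 117 / 415
Rc = 737.1 / 415
Rc = 1.78 kN

1.78


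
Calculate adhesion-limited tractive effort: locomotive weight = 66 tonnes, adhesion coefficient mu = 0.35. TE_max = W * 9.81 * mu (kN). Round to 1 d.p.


TE_max = W * g * mu
TE_max = 66 * 9.81 * 0.35
TE_max = 647.46 * 0.35
TE_max = 226.6 kN

226.6


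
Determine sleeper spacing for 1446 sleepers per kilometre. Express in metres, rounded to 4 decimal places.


Spacing = 1000 m / number of sleepers
Spacing = 1000 / 1446
Spacing = 0.6916 m

0.6916


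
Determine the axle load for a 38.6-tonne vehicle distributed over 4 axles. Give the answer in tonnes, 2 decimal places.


Load per axle = total weight / number of axles
Load = 38.6 / 4
Load = 9.65 tonnes

9.65


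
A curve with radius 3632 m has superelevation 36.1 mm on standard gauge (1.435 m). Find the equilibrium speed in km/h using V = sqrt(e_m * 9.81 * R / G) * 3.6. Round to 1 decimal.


Convert cant: e = 36.1 mm = 0.0361 m
V_ms = sqrt(0.0361 * 9.81 * 3632 / 1.435)
V_ms = sqrt(896.334573) = 29.9388 m/s
V = 29.9388 * 3.6 = 107.8 km/h

107.8


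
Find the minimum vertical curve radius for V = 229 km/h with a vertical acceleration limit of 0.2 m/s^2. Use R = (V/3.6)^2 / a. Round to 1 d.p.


Convert speed: V = 229 / 3.6 = 63.6111 m/s
V^2 = 4046.3735 m^2/s^2
R_v = 4046.3735 / 0.2
R_v = 20231.9 m

20231.9


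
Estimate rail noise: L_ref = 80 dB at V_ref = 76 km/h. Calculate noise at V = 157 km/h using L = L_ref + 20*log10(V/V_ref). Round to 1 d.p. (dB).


V/V_ref = 157 / 76 = 2.065789
log10(2.065789) = 0.315086
20 * 0.315086 = 6.3017
L = 80 + 6.3017 = 86.3 dB

86.3


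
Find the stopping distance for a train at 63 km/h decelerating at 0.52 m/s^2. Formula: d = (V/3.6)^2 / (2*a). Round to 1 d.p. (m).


Convert speed: V = 63 / 3.6 = 17.5 m/s
V^2 = 306.25
d = 306.25 / (2 * 0.52)
d = 306.25 / 1.04
d = 294.5 m

294.5


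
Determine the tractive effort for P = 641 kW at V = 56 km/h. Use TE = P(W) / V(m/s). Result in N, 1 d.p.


Convert: P = 641 kW = 641000 W
V = 56 / 3.6 = 15.5556 m/s
TE = 641000 / 15.5556
TE = 41207.1 N

41207.1


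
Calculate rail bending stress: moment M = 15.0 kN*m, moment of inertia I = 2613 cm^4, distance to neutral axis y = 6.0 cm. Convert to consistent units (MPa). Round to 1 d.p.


Convert units:
M = 15.0 kN*m = 15000000 N*mm
y = 6.0 cm = 60 mm
I = 2613 cm^4 = 26130000 mm^4
sigma = 15000000 * 60 / 26130000
sigma = 34.4 MPa

34.4


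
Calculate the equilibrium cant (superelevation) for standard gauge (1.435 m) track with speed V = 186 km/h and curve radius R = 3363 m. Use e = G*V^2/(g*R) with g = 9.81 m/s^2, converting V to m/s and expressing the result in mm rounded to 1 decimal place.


Convert speed: V = 186 / 3.6 = 51.6667 m/s
Apply formula: e = 1.435 * 51.6667^2 / (9.81 * 3363)
e = 1.435 * 2669.4444 / 32991.03
e = 0.116112 m = 116.1 mm

116.1


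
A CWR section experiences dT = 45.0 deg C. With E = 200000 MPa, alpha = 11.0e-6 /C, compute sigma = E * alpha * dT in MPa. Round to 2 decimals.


sigma = E * alpha * dT
sigma = 200000 * 11.0e-6 * 45.0
sigma = 2.2 * 45.0
sigma = 99.00 MPa

99.00


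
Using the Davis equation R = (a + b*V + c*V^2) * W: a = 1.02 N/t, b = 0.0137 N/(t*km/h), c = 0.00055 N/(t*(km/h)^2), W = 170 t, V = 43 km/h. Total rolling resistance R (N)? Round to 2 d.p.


b*V = 0.0137 * 43 = 0.5891
c*V^2 = 0.00055 * 1849 = 1.01695
R_per_t = 1.02 + 0.5891 + 1.01695 = 2.62605 N/t
R_total = 2.62605 * 170 = 446.43 N

446.43


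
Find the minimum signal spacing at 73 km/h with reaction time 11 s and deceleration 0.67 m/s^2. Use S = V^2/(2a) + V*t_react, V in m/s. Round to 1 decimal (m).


V = 73 / 3.6 = 20.2778 m/s
Braking distance = 20.2778^2 / (2*0.67) = 306.8569 m
Sighting distance = 20.2778 * 11 = 223.0556 m
S = 306.8569 + 223.0556 = 529.9 m

529.9


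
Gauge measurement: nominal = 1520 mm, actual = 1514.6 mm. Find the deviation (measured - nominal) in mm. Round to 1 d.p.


Deviation = measured - nominal
Deviation = 1514.6 - 1520
Deviation = -5.4 mm

-5.4


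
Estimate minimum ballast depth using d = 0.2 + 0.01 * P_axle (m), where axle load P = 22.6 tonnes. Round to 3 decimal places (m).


d = 0.2 + 0.01 * 22.6
d = 0.2 + 0.226
d = 0.426 m

0.426


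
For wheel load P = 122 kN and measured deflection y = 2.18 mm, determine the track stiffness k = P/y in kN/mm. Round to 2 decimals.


Track stiffness k = P / y
k = 122 / 2.18
k = 55.96 kN/mm

55.96


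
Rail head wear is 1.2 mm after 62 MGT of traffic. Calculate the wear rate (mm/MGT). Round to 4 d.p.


Wear rate = total wear / cumulative tonnage
Rate = 1.2 / 62
Rate = 0.0194 mm/MGT

0.0194


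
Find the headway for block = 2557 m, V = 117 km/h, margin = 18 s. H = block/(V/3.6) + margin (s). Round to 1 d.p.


V = 117 / 3.6 = 32.5 m/s
Block traversal time = 2557 / 32.5 = 78.6769 s
Headway = 78.6769 + 18
Headway = 96.7 s

96.7


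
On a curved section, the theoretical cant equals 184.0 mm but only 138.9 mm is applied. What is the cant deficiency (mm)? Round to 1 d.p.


Cant deficiency = equilibrium cant - actual cant
CD = 184.0 - 138.9
CD = 45.1 mm

45.1


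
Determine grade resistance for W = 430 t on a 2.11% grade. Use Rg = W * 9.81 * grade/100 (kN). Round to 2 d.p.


Rg = W * 9.81 * grade / 100
Rg = 430 * 9.81 * 2.11 / 100
Rg = 4218.3 * 0.0211
Rg = 89.01 kN

89.01


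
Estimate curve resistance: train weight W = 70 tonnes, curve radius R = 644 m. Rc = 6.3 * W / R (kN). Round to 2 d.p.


Rc = 6.3 * W / R
Rc = 6.3 * 70 / 644
Rc = 441.0 / 644
Rc = 0.68 kN

0.68


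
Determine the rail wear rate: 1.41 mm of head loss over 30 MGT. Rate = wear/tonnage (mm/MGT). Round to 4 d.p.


Wear rate = total wear / cumulative tonnage
Rate = 1.41 / 30
Rate = 0.0470 mm/MGT

0.0470


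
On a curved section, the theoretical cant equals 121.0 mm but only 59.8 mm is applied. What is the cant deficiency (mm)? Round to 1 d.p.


Cant deficiency = equilibrium cant - actual cant
CD = 121.0 - 59.8
CD = 61.2 mm

61.2


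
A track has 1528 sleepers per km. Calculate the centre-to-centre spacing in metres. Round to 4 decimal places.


Spacing = 1000 m / number of sleepers
Spacing = 1000 / 1528
Spacing = 0.6545 m

0.6545


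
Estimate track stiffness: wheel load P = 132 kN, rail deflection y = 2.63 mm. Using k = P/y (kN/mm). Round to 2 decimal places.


Track stiffness k = P / y
k = 132 / 2.63
k = 50.19 kN/mm

50.19


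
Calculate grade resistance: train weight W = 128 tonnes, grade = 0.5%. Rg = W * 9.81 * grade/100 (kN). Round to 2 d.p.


Rg = W * 9.81 * grade / 100
Rg = 128 * 9.81 * 0.5 / 100
Rg = 1255.68 * 0.005
Rg = 6.28 kN

6.28


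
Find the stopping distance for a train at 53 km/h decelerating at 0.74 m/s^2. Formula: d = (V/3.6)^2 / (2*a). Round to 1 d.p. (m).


Convert speed: V = 53 / 3.6 = 14.7222 m/s
V^2 = 216.7438
d = 216.7438 / (2 * 0.74)
d = 216.7438 / 1.48
d = 146.4 m

146.4


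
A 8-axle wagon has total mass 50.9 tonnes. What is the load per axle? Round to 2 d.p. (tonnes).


Load per axle = total weight / number of axles
Load = 50.9 / 8
Load = 6.36 tonnes

6.36


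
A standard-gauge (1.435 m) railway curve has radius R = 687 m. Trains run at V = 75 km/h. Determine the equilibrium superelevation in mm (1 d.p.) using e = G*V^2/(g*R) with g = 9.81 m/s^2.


Convert speed: V = 75 / 3.6 = 20.8333 m/s
Apply formula: e = 1.435 * 20.8333^2 / (9.81 * 687)
e = 1.435 * 434.0278 / 6739.47
e = 0.092415 m = 92.4 mm

92.4


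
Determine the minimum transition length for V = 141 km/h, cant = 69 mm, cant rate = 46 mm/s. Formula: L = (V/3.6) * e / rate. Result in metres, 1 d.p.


Convert speed: V = 141 / 3.6 = 39.1667 m/s
L = 39.1667 * 69 / 46
L = 2702.5 / 46
L = 58.8 m

58.8


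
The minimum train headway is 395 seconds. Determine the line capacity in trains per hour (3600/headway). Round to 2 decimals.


Capacity = 3600 / headway
Capacity = 3600 / 395
Capacity = 9.11 trains/hour

9.11


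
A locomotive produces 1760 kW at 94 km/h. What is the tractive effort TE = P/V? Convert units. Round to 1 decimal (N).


Convert: P = 1760 kW = 1760000 W
V = 94 / 3.6 = 26.1111 m/s
TE = 1760000 / 26.1111
TE = 67404.3 N

67404.3


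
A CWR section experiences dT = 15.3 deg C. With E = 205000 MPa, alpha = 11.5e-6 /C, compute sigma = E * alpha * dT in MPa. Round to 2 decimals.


sigma = E * alpha * dT
sigma = 205000 * 11.5e-6 * 15.3
sigma = 2.3575 * 15.3
sigma = 36.07 MPa

36.07


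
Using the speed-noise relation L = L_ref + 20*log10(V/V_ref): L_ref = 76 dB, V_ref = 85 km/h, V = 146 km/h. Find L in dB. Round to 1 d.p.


V/V_ref = 146 / 85 = 1.717647
log10(1.717647) = 0.234934
20 * 0.234934 = 4.6987
L = 76 + 4.6987 = 80.7 dB

80.7


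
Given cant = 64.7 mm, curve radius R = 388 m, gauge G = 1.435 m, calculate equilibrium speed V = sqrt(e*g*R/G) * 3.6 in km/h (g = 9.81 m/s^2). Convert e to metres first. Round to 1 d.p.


Convert cant: e = 64.7 mm = 0.0647 m
V_ms = sqrt(0.0647 * 9.81 * 388 / 1.435)
V_ms = sqrt(171.614157) = 13.1002 m/s
V = 13.1002 * 3.6 = 47.2 km/h

47.2


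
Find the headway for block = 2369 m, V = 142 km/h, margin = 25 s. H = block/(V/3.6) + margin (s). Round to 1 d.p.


V = 142 / 3.6 = 39.4444 m/s
Block traversal time = 2369 / 39.4444 = 60.0592 s
Headway = 60.0592 + 25
Headway = 85.1 s

85.1


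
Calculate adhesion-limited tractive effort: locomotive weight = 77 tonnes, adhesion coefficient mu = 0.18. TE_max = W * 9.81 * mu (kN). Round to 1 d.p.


TE_max = W * g * mu
TE_max = 77 * 9.81 * 0.18
TE_max = 755.37 * 0.18
TE_max = 136.0 kN

136.0


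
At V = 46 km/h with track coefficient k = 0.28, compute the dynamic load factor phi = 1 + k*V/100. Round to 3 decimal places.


phi = 1 + k * V / 100
phi = 1 + 0.28 * 46 / 100
phi = 1 + 0.1288
phi = 1.129

1.129


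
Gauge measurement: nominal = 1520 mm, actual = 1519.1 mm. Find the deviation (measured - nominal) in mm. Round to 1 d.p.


Deviation = measured - nominal
Deviation = 1519.1 - 1520
Deviation = -0.9 mm

-0.9


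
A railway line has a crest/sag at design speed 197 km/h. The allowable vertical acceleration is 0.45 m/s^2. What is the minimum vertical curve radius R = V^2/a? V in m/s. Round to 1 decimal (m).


Convert speed: V = 197 / 3.6 = 54.7222 m/s
V^2 = 2994.5216 m^2/s^2
R_v = 2994.5216 / 0.45
R_v = 6654.5 m

6654.5


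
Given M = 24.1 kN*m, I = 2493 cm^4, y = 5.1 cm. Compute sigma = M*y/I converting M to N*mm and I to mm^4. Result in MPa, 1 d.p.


Convert units:
M = 24.1 kN*m = 24100000 N*mm
y = 5.1 cm = 51 mm
I = 2493 cm^4 = 24930000 mm^4
sigma = 24100000 * 51 / 24930000
sigma = 49.3 MPa

49.3


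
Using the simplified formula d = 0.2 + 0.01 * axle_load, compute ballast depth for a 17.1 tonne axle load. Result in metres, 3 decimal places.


d = 0.2 + 0.01 * 17.1
d = 0.2 + 0.171
d = 0.371 m

0.371


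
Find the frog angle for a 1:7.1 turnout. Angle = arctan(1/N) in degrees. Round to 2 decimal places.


1/N = 1/7.1 = 0.140845
angle = arctan(0.140845) = 0.139925 rad
angle = 0.139925 * 180/pi = 8.02 degrees

8.02


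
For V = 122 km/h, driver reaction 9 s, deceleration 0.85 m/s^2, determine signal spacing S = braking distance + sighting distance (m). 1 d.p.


V = 122 / 3.6 = 33.8889 m/s
Braking distance = 33.8889^2 / (2*0.85) = 675.5628 m
Sighting distance = 33.8889 * 9 = 305.0 m
S = 675.5628 + 305.0 = 980.6 m

980.6


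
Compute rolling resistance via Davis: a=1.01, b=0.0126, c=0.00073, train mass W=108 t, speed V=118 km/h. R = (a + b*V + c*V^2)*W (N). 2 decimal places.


b*V = 0.0126 * 118 = 1.4868
c*V^2 = 0.00073 * 13924 = 10.16452
R_per_t = 1.01 + 1.4868 + 10.16452 = 12.66132 N/t
R_total = 12.66132 * 108 = 1367.42 N

1367.42


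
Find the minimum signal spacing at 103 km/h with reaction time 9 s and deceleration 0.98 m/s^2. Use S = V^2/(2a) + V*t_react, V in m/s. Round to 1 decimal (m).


V = 103 / 3.6 = 28.6111 m/s
Braking distance = 28.6111^2 / (2*0.98) = 417.6509 m
Sighting distance = 28.6111 * 9 = 257.5 m
S = 417.6509 + 257.5 = 675.2 m

675.2


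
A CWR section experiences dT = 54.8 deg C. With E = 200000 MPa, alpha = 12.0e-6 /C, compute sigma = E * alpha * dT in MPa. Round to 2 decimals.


sigma = E * alpha * dT
sigma = 200000 * 12.0e-6 * 54.8
sigma = 2.4 * 54.8
sigma = 131.52 MPa

131.52


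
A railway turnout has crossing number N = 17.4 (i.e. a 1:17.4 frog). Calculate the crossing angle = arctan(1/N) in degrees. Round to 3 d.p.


1/N = 1/17.4 = 0.057471
angle = arctan(0.057471) = 0.057408 rad
angle = 0.057408 * 180/pi = 3.289 degrees

3.289


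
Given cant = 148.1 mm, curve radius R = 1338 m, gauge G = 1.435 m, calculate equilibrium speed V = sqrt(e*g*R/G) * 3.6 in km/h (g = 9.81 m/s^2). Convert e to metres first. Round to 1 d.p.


Convert cant: e = 148.1 mm = 0.1481 m
V_ms = sqrt(0.1481 * 9.81 * 1338 / 1.435)
V_ms = sqrt(1354.653671) = 36.8056 m/s
V = 36.8056 * 3.6 = 132.5 km/h

132.5


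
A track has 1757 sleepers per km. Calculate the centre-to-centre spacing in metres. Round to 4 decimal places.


Spacing = 1000 m / number of sleepers
Spacing = 1000 / 1757
Spacing = 0.5692 m

0.5692


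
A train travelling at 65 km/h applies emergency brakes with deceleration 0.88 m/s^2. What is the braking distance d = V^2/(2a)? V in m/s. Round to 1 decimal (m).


Convert speed: V = 65 / 3.6 = 18.0556 m/s
V^2 = 326.0031
d = 326.0031 / (2 * 0.88)
d = 326.0031 / 1.76
d = 185.2 m

185.2


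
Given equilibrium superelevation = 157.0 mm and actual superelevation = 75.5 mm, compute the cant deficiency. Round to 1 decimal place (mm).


Cant deficiency = equilibrium cant - actual cant
CD = 157.0 - 75.5
CD = 81.5 mm

81.5


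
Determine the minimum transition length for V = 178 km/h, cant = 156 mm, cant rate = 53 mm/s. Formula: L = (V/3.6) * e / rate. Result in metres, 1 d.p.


Convert speed: V = 178 / 3.6 = 49.4444 m/s
L = 49.4444 * 156 / 53
L = 7713.3333 / 53
L = 145.5 m

145.5


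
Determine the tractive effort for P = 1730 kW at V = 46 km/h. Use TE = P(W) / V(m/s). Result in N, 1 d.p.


Convert: P = 1730 kW = 1730000 W
V = 46 / 3.6 = 12.7778 m/s
TE = 1730000 / 12.7778
TE = 135391.3 N

135391.3


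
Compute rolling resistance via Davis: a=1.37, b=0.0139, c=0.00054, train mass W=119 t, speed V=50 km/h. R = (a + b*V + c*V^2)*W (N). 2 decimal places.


b*V = 0.0139 * 50 = 0.695
c*V^2 = 0.00054 * 2500 = 1.35
R_per_t = 1.37 + 0.695 + 1.35 = 3.415 N/t
R_total = 3.415 * 119 = 406.39 N

406.39


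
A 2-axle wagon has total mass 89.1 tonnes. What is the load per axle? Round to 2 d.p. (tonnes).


Load per axle = total weight / number of axles
Load = 89.1 / 2
Load = 44.55 tonnes

44.55


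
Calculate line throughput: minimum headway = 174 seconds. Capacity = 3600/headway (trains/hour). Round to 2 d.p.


Capacity = 3600 / headway
Capacity = 3600 / 174
Capacity = 20.69 trains/hour

20.69


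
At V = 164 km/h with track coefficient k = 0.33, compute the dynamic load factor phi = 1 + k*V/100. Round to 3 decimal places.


phi = 1 + k * V / 100
phi = 1 + 0.33 * 164 / 100
phi = 1 + 0.5412
phi = 1.541

1.541


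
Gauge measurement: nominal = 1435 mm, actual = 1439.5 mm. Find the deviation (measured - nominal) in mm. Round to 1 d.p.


Deviation = measured - nominal
Deviation = 1439.5 - 1435
Deviation = 4.5 mm

4.5


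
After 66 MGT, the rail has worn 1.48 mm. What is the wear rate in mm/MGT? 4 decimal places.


Wear rate = total wear / cumulative tonnage
Rate = 1.48 / 66
Rate = 0.0224 mm/MGT

0.0224


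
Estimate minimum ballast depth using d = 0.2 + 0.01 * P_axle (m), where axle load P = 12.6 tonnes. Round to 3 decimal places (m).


d = 0.2 + 0.01 * 12.6
d = 0.2 + 0.126
d = 0.326 m

0.326


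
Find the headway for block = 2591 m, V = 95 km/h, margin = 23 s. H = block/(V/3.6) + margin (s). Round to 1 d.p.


V = 95 / 3.6 = 26.3889 m/s
Block traversal time = 2591 / 26.3889 = 98.1853 s
Headway = 98.1853 + 23
Headway = 121.2 s

121.2


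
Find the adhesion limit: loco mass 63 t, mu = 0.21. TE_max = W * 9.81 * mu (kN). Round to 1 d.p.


TE_max = W * g * mu
TE_max = 63 * 9.81 * 0.21
TE_max = 618.03 * 0.21
TE_max = 129.8 kN

129.8
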